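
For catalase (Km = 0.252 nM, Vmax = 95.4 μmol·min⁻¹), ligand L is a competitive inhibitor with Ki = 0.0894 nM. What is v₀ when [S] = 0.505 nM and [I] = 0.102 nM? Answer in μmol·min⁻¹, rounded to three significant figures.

α = 1 + [I]/Ki = 1 + 0.102/0.0894 = 2.141.
For a competitive inhibitor, Vmax is unchanged and the apparent Km becomes α·Km: Km,app = 0.540 nM, Vmax,app = 95.4 μmol·min⁻¹.
v = Vmax,app·[S]/(Km,app + [S]) = 95.4 × 0.505/(0.540 + 0.505) = 46.1 μmol·min⁻¹.

46.1 μmol·min⁻¹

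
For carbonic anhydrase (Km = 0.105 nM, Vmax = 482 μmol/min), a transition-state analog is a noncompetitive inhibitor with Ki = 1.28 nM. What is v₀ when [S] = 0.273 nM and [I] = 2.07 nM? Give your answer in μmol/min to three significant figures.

133 μmol/min

α = 1 + [I]/Ki = 1 + 2.07/1.28 = 2.617.
For a noncompetitive inhibitor, Vmax is reduced to Vmax/α while Km is unchanged: Km,app = 0.105 nM, Vmax,app = 184 μmol/min.
v = Vmax,app·[S]/(Km,app + [S]) = 184 × 0.273/(0.105 + 0.273) = 133 μmol/min.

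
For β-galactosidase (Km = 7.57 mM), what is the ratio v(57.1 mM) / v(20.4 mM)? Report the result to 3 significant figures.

1.21

Since Vmax cancels, v₂/v₁ = [S]₂(Km+[S]₁) / [S]₁(Km+[S]₂).
= 57.1×(7.57+20.4) / (20.4×(7.57+57.1)) = 1597/1319 = 1.21.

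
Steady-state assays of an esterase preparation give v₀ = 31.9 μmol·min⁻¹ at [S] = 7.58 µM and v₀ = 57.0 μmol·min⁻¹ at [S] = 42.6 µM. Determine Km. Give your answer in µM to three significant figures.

8.74 µM

From v = Vmax[S]/(Km+[S]), each point gives Vmax = v(Km+[S])/[S].
Equating: 31.9(Km+7.58)/7.58 = 57.0(Km+42.6)/42.6.
4.208·Km + 31.9 = 1.338·Km + 57.0, so (4.208 − 1.338)·Km = 57.0 − 31.9.
Km = 25.10/2.870 = 8.74 µM; then Vmax = 31.9(8.74+7.58)/7.58 = 68.7 μmol·min⁻¹.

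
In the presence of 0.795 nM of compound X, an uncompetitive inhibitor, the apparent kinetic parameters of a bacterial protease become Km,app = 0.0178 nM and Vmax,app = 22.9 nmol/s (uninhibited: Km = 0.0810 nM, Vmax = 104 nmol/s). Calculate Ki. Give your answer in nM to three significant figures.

Uncompetitive: Vmax,app = Vmax/α (and Km,app = Km/α) with α = 1 + [I]/Ki.
α = Vmax/Vmax,app = 104/22.9 = 4.541.
Since α = 1 + [I]/Ki, [I]/Ki = 4.541 − 1 = 3.541 and Ki = 0.795/3.541 = 0.224 nM.

0.224 nM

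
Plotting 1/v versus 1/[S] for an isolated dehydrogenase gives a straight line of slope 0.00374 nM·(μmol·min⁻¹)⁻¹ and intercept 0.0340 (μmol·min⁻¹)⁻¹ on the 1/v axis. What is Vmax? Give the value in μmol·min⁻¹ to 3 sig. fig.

The y-intercept of a Lineweaver–Burk plot equals 1/Vmax, so Vmax = 1/0.0340 = 29.4 μmol·min⁻¹.

29.4 μmol·min⁻¹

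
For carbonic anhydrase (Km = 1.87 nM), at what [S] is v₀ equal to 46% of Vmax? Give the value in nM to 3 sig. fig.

1.59 nM

v/Vmax = [S]/(Km+[S]) = 0.46, so [S] = Km·0.46/(1 − 0.46) = 1.87 × 0.8519.
[S] = 1.59 nM.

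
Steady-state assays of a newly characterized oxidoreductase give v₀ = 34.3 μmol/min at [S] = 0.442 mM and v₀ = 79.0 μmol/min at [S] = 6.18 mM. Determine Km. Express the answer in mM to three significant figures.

0.690 mM

In reciprocal form, 1/v = (Km/Vmax)·(1/[S]) + 1/Vmax. The two points give (1/[S], 1/v) = (2.262, 0.02915) and (0.1618, 0.01266).
Slope = (0.02915 − 0.01266)/(2.262 − 0.1618) = 0.007853; intercept = 0.02915 − 0.007853×2.262 = 0.01139.
Vmax = 1/intercept = 87.8 μmol/min; Km = slope × Vmax = 0.007853 × 87.8 = 0.690 mM.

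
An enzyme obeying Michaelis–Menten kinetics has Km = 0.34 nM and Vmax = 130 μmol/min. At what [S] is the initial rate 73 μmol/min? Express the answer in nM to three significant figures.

0.435 nM

Rearranging v = Vmax[S]/(Km+[S]) gives [S] = Km·v/(Vmax − v).
[S] = 0.34 × 73 / (130 − 73) = 24.82/57.00 = 0.435 nM.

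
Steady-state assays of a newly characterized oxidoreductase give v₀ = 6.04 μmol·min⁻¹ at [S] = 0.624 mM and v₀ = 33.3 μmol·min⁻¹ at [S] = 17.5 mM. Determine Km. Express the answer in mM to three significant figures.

In reciprocal form, 1/v = (Km/Vmax)·(1/[S]) + 1/Vmax. The two points give (1/[S], 1/v) = (1.603, 0.1656) and (0.05714, 0.03003).
Slope = (0.1656 − 0.03003)/(1.603 − 0.05714) = 0.08770; intercept = 0.1656 − 0.08770×1.603 = 0.02502.
Vmax = 1/intercept = 40.0 μmol·min⁻¹; Km = slope × Vmax = 0.08770 × 40.0 = 3.51 mM.

3.51 mM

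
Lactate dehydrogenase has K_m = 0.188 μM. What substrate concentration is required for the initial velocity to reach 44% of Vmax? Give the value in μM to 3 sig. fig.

v/Vmax = [S]/(Km+[S]) = 0.44, so [S] = Km·0.44/(1 − 0.44) = 0.188 × 0.7857.
[S] = 0.148 μM.

0.148 μM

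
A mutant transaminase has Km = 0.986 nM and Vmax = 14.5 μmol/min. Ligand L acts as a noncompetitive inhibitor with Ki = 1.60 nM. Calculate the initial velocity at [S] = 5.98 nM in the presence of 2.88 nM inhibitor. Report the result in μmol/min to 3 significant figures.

4.45 μmol/min

With α = 1 + [I]/Ki = 1 + 2.88/1.60 = 2.800, the noncompetitive rate law is v = (Vmax/α)·[S] / (Km + [S]).
v = (14.5/2.800)×5.98 / (0.986 + 5.98) = 30.97/6.966 = 4.45 μmol/min.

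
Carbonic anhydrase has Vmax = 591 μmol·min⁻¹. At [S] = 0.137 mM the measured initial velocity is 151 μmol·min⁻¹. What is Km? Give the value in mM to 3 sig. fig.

v/Vmax = 151/591 = 0.2555 = [S]/(Km+[S]).
So Km + [S] = [S]/0.2555 = 0.5362 mM, giving Km = 0.5362 − 0.137 = 0.399 mM.

0.399 mM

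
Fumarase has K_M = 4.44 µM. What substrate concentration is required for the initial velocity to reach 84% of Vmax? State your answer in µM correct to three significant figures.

23.3 µM

v/Vmax = [S]/(Km+[S]) = 0.84, so [S] = Km·0.84/(1 − 0.84) = 4.44 × 5.250.
[S] = 23.3 µM.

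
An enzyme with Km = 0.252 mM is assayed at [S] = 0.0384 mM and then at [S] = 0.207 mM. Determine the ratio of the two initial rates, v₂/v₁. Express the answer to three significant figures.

Since Vmax cancels, v₂/v₁ = [S]₂(Km+[S]₁) / [S]₁(Km+[S]₂).
= 0.207×(0.252+0.0384) / (0.0384×(0.252+0.207)) = 0.06011/0.01763 = 3.41.

3.41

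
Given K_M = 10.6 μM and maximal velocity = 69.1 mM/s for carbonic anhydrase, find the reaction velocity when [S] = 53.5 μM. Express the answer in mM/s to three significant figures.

57.7 mM/s

v = Vmax·[S]/(Km + [S]) = 69.1 × 53.5 / (10.6 + 53.5)
  = 3697 / 64.10 = 57.7 mM/s.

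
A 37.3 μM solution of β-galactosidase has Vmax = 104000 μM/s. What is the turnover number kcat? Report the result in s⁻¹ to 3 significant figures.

2790 s⁻¹

kcat = Vmax/[E]total = 104000 μM/s / 37.3 μM = 2790 s⁻¹.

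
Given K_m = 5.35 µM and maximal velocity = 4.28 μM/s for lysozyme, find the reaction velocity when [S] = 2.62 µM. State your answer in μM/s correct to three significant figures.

1.41 μM/s

v = Vmax·[S]/(Km + [S]) = 4.28 × 2.62 / (5.35 + 2.62)
  = 11.21 / 7.970 = 1.41 μM/s.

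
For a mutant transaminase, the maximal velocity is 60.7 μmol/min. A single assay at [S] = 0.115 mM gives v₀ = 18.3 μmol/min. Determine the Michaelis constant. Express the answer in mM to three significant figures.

v/Vmax = 18.3/60.7 = 0.3015 = [S]/(Km+[S]).
So Km + [S] = [S]/0.3015 = 0.3814 mM, giving Km = 0.3814 − 0.115 = 0.266 mM.

0.266 mM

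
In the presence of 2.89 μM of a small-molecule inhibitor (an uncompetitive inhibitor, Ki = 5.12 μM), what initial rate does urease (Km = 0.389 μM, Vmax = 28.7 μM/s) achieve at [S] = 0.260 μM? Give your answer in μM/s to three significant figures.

9.38 μM/s

With α = 1 + [I]/Ki = 1 + 2.89/5.12 = 1.564, the uncompetitive rate law is v = (Vmax/α)·[S] / (Km/α + [S]).
v = (28.7/1.564)×0.260 / (0.389/1.564 + 0.260) = 4.770/0.5086 = 9.38 μM/s.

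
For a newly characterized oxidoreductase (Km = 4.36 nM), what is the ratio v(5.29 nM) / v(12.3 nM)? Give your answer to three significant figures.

Since Vmax cancels, v₂/v₁ = [S]₂(Km+[S]₁) / [S]₁(Km+[S]₂).
= 5.29×(4.36+12.3) / (12.3×(4.36+5.29)) = 88.13/118.7 = 0.743.

0.743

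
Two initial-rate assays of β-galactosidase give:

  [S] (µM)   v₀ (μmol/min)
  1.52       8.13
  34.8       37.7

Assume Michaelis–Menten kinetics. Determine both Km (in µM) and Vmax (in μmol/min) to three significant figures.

Km = 6.93 µM; Vmax = 45.2 μmol/min

From v = Vmax[S]/(Km+[S]), each point gives Vmax = v(Km+[S])/[S].
Equating: 8.13(Km+1.52)/1.52 = 37.7(Km+34.8)/34.8.
5.349·Km + 8.13 = 1.083·Km + 37.7, so (5.349 − 1.083)·Km = 37.7 − 8.13.
Km = 29.57/4.265 = 6.93 µM; then Vmax = 8.13(6.93+1.52)/1.52 = 45.2 μmol/min.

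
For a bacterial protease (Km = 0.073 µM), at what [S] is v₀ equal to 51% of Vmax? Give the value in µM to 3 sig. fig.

v/Vmax = [S]/(Km+[S]) = 0.51, so [S] = Km·0.51/(1 − 0.51) = 0.073 × 1.041.
[S] = 0.0760 µM.

0.0760 µM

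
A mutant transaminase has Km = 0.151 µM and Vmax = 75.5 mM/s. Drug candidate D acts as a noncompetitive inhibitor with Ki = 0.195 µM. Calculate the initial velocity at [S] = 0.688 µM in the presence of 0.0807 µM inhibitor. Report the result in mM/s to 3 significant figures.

With α = 1 + [I]/Ki = 1 + 0.0807/0.195 = 1.414, the noncompetitive rate law is v = (Vmax/α)·[S] / (Km + [S]).
v = (75.5/1.414)×0.688 / (0.151 + 0.688) = 36.74/0.8390 = 43.8 mM/s.

43.8 mM/s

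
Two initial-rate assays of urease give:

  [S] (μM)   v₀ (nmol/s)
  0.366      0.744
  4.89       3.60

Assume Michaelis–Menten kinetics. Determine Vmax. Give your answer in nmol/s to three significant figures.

5.22 nmol/s

From v = Vmax[S]/(Km+[S]), each point gives Vmax = v(Km+[S])/[S].
Equating: 0.744(Km+0.366)/0.366 = 3.60(Km+4.89)/4.89.
2.033·Km + 0.744 = 0.7362·Km + 3.60, so (2.033 − 0.7362)·Km = 3.60 − 0.744.
Km = 2.856/1.297 = 2.20 μM; then Vmax = 0.744(2.20+0.366)/0.366 = 5.22 nmol/s.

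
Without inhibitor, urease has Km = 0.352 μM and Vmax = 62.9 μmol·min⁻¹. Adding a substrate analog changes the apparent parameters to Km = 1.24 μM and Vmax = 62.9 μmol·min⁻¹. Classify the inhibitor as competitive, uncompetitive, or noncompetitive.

Km increases (0.352 → 1.24 μM) while Vmax is unchanged — the hallmark of competitive inhibition.

competitive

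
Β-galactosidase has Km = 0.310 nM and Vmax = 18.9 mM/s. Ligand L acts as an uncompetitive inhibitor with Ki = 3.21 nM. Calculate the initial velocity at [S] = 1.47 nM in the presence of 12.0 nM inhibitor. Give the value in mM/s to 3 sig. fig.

3.82 mM/s

With α = 1 + [I]/Ki = 1 + 12.0/3.21 = 4.738, the uncompetitive rate law is v = (Vmax/α)·[S] / (Km/α + [S]).
v = (18.9/4.738)×1.47 / (0.310/4.738 + 1.47) = 5.863/1.535 = 3.82 mM/s.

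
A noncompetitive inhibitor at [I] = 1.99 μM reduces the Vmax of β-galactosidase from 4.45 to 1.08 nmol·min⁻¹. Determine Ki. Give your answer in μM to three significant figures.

Noncompetitive: Vmax,app = Vmax/α with α = 1 + [I]/Ki.
α = Vmax/Vmax,app = 4.45/1.08 = 4.120.
Ki = [I]/(α − 1) = 1.99/3.120 = 0.638 μM.

0.638 μM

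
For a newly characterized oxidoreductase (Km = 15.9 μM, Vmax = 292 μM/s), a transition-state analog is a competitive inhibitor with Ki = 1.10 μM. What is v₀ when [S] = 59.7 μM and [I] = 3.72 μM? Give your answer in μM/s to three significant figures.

135 μM/s

With α = 1 + [I]/Ki = 1 + 3.72/1.10 = 4.382, the competitive rate law is v = Vmax[S] / (αKm + [S]).
v = 292×59.7 / (4.382×15.9 + 59.7) = 17430/129.4 = 135 μM/s.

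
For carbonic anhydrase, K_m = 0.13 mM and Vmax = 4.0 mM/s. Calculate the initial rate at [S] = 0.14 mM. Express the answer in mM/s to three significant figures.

[S]/(Km+[S]) = 0.14/0.2700 = 0.5185, the fractional saturation.
v = 0.5185 × Vmax = 0.5185 × 4.0 = 2.07 mM/s.

2.07 mM/s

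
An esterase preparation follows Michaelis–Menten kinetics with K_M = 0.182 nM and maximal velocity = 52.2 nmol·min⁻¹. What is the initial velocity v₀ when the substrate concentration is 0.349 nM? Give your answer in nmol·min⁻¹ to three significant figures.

34.3 nmol·min⁻¹

[S]/(Km+[S]) = 0.349/0.5310 = 0.6573, the fractional saturation.
v = 0.6573 × Vmax = 0.6573 × 52.2 = 34.3 nmol·min⁻¹.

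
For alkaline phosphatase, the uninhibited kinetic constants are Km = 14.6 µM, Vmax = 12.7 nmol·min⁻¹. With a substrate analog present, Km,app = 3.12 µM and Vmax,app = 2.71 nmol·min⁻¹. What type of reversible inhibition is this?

Both Km and Vmax decrease by the same factor (~4.68-fold) — characteristic of uncompetitive inhibition.

uncompetitive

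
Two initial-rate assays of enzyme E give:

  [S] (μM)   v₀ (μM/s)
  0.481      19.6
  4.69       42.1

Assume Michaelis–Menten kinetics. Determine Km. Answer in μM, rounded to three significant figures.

0.708 μM

From v = Vmax[S]/(Km+[S]), each point gives Vmax = v(Km+[S])/[S].
Equating: 19.6(Km+0.481)/0.481 = 42.1(Km+4.69)/4.69.
40.75·Km + 19.6 = 8.977·Km + 42.1, so (40.75 − 8.977)·Km = 42.1 − 19.6.
Km = 22.50/31.77 = 0.708 μM; then Vmax = 19.6(0.708+0.481)/0.481 = 48.5 μM/s.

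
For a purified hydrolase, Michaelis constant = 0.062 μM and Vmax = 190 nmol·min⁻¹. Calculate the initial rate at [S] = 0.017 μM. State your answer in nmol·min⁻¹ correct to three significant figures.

[S]/(Km+[S]) = 0.017/0.07900 = 0.2152, the fractional saturation.
v = 0.2152 × Vmax = 0.2152 × 190 = 40.9 nmol·min⁻¹.

40.9 nmol·min⁻¹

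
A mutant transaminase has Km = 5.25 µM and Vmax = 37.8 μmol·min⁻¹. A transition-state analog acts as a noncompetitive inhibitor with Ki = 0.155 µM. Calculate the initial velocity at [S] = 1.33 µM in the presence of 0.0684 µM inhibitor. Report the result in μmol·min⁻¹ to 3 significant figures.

5.30 μmol·min⁻¹

With α = 1 + [I]/Ki = 1 + 0.0684/0.155 = 1.441, the noncompetitive rate law is v = (Vmax/α)·[S] / (Km + [S]).
v = (37.8/1.441)×1.33 / (5.25 + 1.33) = 34.88/6.580 = 5.30 μmol·min⁻¹.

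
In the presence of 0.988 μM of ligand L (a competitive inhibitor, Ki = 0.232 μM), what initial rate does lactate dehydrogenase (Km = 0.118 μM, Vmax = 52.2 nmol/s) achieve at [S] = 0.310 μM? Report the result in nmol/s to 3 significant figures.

With α = 1 + [I]/Ki = 1 + 0.988/0.232 = 5.259, the competitive rate law is v = Vmax[S] / (αKm + [S]).
v = 52.2×0.310 / (5.259×0.118 + 0.310) = 16.18/0.9305 = 17.4 nmol/s.

17.4 nmol/s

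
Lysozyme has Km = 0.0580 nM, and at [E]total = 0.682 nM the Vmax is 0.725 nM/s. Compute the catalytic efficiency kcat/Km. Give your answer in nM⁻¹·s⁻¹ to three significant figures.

18.3 nM⁻¹·s⁻¹

kcat = Vmax/[E]total = 0.725/0.682 = 1.06 s⁻¹.
kcat/Km = 1.06/0.0580 = 18.3 nM⁻¹·s⁻¹.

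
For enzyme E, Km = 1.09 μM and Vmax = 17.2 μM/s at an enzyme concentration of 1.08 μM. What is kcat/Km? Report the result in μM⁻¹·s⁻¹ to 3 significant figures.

14.6 μM⁻¹·s⁻¹

kcat = Vmax/[E]total = 17.2/1.08 = 15.9 s⁻¹.
kcat/Km = 15.9/1.09 = 14.6 μM⁻¹·s⁻¹.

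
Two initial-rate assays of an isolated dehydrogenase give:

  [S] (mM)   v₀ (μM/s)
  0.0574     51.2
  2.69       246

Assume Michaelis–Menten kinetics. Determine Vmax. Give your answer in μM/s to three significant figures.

In reciprocal form, 1/v = (Km/Vmax)·(1/[S]) + 1/Vmax. The two points give (1/[S], 1/v) = (17.42, 0.01953) and (0.3717, 0.004065).
Slope = (0.01953 − 0.004065)/(17.42 − 0.3717) = 0.0009071; intercept = 0.01953 − 0.0009071×17.42 = 0.003728.
Vmax = 1/intercept = 268 μM/s; Km = slope × Vmax = 0.0009071 × 268 = 0.243 mM.

268 μM/s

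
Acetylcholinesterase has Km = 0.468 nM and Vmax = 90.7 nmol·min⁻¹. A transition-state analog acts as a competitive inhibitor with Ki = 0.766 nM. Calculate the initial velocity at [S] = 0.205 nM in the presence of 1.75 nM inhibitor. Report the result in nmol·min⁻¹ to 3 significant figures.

10.7 nmol·min⁻¹

With α = 1 + [I]/Ki = 1 + 1.75/0.766 = 3.285, the competitive rate law is v = Vmax[S] / (αKm + [S]).
v = 90.7×0.205 / (3.285×0.468 + 0.205) = 18.59/1.742 = 10.7 nmol·min⁻¹.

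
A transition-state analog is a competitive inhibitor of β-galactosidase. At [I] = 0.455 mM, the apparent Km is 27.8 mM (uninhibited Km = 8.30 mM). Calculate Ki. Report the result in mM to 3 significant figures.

Competitive: Km,app = α·Km with α = 1 + [I]/Ki.
α = Km,app/Km = 27.8/8.30 = 3.349.
Ki = [I]/(α − 1) = 0.455/2.349 = 0.194 mM.

0.194 mM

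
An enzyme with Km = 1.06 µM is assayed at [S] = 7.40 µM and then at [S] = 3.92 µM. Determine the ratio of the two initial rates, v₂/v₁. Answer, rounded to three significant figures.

0.900

Since Vmax cancels, v₂/v₁ = [S]₂(Km+[S]₁) / [S]₁(Km+[S]₂).
= 3.92×(1.06+7.40) / (7.40×(1.06+3.92)) = 33.16/36.85 = 0.900.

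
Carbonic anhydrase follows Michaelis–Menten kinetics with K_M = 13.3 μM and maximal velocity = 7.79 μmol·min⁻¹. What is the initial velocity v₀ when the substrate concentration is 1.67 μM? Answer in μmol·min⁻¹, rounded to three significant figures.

0.869 μmol·min⁻¹

v = Vmax·[S]/(Km + [S]) = 7.79 × 1.67 / (13.3 + 1.67)
  = 13.01 / 14.97 = 0.869 μmol·min⁻¹.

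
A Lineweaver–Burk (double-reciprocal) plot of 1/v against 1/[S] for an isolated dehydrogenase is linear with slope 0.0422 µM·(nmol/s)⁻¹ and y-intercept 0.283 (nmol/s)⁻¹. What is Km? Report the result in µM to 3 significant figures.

0.149 µM

y-intercept = 1/Vmax ⇒ Vmax = 3.53 nmol/s; slope = Km/Vmax ⇒ Km = slope × Vmax.
Km = 0.0422 × 3.53 = 0.149 µM.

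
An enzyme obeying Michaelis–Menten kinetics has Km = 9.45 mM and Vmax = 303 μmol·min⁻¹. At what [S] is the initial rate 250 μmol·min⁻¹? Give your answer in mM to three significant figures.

The required fractional saturation is v/Vmax = 250/303 = 0.8251.
Then [S]/(Km+[S]) = 0.8251 ⇒ [S] = 9.45 × 0.8251/(1 − 0.8251) = 44.6 mM.

44.6 mM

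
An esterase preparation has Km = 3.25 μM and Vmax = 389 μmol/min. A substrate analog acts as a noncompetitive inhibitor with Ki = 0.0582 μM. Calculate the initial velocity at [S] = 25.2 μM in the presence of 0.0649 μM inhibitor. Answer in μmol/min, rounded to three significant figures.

α = 1 + [I]/Ki = 1 + 0.0649/0.0582 = 2.115.
For a noncompetitive inhibitor, Vmax is reduced to Vmax/α while Km is unchanged: Km,app = 3.25 μM, Vmax,app = 184 μmol/min.
v = Vmax,app·[S]/(Km,app + [S]) = 184 × 25.2/(3.25 + 25.2) = 163 μmol/min.

163 μmol/min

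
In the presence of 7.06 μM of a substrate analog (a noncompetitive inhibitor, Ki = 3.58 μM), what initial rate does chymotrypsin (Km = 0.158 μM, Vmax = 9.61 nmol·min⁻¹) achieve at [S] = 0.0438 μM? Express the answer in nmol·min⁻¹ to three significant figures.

With α = 1 + [I]/Ki = 1 + 7.06/3.58 = 2.972, the noncompetitive rate law is v = (Vmax/α)·[S] / (Km + [S]).
v = (9.61/2.972)×0.0438 / (0.158 + 0.0438) = 0.1416/0.2018 = 0.702 nmol·min⁻¹.

0.702 nmol·min⁻¹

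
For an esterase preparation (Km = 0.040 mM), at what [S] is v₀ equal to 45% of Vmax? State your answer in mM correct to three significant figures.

0.0327 mM

v/Vmax = [S]/(Km+[S]) = 0.45, so [S] = Km·0.45/(1 − 0.45) = 0.040 × 0.8182.
[S] = 0.0327 mM.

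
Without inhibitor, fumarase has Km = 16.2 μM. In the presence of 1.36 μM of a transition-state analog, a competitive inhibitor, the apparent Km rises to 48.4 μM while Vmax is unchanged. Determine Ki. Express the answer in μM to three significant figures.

Competitive: Km,app = α·Km with α = 1 + [I]/Ki.
α = Km,app/Km = 48.4/16.2 = 2.988.
Since α = 1 + [I]/Ki, [I]/Ki = 2.988 − 1 = 1.988 and Ki = 1.36/1.988 = 0.684 μM.

0.684 μM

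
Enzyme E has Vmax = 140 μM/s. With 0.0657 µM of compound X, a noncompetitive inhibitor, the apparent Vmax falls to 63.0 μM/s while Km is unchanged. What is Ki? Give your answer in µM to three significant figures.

0.0538 µM

Noncompetitive: Vmax,app = Vmax/α with α = 1 + [I]/Ki.
α = Vmax/Vmax,app = 140/63.0 = 2.222.
Ki = [I]/(α − 1) = 0.0657/1.222 = 0.0538 µM.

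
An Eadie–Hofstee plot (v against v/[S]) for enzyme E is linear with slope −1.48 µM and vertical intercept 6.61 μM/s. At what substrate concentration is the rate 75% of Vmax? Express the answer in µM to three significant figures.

4.44 µM

The Eadie–Hofstee slope gives Km = 1.48 µM (slope = −Km).
v/Vmax = [S]/(Km+[S]) = 0.75 ⇒ [S] = Km·0.75/(1−0.75) = 1.48 × 3.000 = 4.44 µM.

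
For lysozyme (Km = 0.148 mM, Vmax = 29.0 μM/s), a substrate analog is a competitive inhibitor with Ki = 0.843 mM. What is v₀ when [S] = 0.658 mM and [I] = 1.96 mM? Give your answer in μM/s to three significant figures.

α = 1 + [I]/Ki = 1 + 1.96/0.843 = 3.325.
For a competitive inhibitor, Vmax is unchanged and the apparent Km becomes α·Km: Km,app = 0.492 mM, Vmax,app = 29.0 μM/s.
v = Vmax,app·[S]/(Km,app + [S]) = 29.0 × 0.658/(0.492 + 0.658) = 16.6 μM/s.

16.6 μM/s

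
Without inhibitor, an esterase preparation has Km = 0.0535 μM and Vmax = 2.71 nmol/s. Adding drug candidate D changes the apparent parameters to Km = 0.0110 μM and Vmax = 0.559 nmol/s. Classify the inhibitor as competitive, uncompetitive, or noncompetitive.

Both Km and Vmax decrease by the same factor (~4.85-fold) — characteristic of uncompetitive inhibition.

uncompetitive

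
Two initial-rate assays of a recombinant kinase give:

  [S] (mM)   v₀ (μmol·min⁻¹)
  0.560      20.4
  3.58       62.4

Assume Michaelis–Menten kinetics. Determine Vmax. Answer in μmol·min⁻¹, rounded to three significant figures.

In reciprocal form, 1/v = (Km/Vmax)·(1/[S]) + 1/Vmax. The two points give (1/[S], 1/v) = (1.786, 0.04902) and (0.2793, 0.01603).
Slope = (0.04902 − 0.01603)/(1.786 − 0.2793) = 0.02190; intercept = 0.04902 − 0.02190×1.786 = 0.009908.
Vmax = 1/intercept = 101 μmol·min⁻¹; Km = slope × Vmax = 0.02190 × 101 = 2.21 mM.

101 μmol·min⁻¹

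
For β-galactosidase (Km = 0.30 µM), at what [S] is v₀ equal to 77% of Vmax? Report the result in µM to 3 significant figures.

v/Vmax = [S]/(Km+[S]) = 0.77, so [S] = Km·0.77/(1 − 0.77) = 0.30 × 3.348.
[S] = 1.00 µM.

1.00 µM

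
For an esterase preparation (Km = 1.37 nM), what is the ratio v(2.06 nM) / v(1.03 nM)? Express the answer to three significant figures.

The fractional saturations are [S]/(Km+[S]) = 1.03/2.400 = 0.4292 and 2.06/3.430 = 0.6006.
v₂/v₁ is just their ratio: 0.6006/0.4292 = 1.40.

1.40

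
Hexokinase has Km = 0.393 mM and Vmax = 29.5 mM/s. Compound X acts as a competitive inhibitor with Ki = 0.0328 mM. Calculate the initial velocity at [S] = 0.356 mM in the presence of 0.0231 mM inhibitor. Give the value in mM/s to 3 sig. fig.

10.2 mM/s

α = 1 + [I]/Ki = 1 + 0.0231/0.0328 = 1.704.
For a competitive inhibitor, Vmax is unchanged and the apparent Km becomes α·Km: Km,app = 0.670 mM, Vmax,app = 29.5 mM/s.
v = Vmax,app·[S]/(Km,app + [S]) = 29.5 × 0.356/(0.670 + 0.356) = 10.2 mM/s.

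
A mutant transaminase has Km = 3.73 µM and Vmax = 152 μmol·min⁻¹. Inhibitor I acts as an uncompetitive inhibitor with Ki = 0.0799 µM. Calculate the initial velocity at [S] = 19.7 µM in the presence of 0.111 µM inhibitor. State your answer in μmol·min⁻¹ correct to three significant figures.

58.9 μmol·min⁻¹

With α = 1 + [I]/Ki = 1 + 0.111/0.0799 = 2.389, the uncompetitive rate law is v = (Vmax/α)·[S] / (Km/α + [S]).
v = (152/2.389)×19.7 / (3.73/2.389 + 19.7) = 1253/21.26 = 58.9 μmol·min⁻¹.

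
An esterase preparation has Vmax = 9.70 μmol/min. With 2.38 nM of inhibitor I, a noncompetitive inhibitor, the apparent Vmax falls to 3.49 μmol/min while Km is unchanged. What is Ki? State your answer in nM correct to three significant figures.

Noncompetitive: Vmax,app = Vmax/α with α = 1 + [I]/Ki.
α = Vmax/Vmax,app = 9.70/3.49 = 2.779.
Ki = [I]/(α − 1) = 2.38/1.779 = 1.34 nM.

1.34 nM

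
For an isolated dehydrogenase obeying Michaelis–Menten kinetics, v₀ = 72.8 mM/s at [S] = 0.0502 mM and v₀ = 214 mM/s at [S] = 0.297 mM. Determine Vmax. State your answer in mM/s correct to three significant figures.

In reciprocal form, 1/v = (Km/Vmax)·(1/[S]) + 1/Vmax. The two points give (1/[S], 1/v) = (19.92, 0.01374) and (3.367, 0.004673).
Slope = (0.01374 − 0.004673)/(19.92 − 3.367) = 0.0005475; intercept = 0.01374 − 0.0005475×19.92 = 0.002829.
Vmax = 1/intercept = 353 mM/s; Km = slope × Vmax = 0.0005475 × 353 = 0.194 mM.

353 mM/s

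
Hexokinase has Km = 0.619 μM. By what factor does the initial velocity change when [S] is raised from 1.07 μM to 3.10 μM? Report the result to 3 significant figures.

Since Vmax cancels, v₂/v₁ = [S]₂(Km+[S]₁) / [S]₁(Km+[S]₂).
= 3.10×(0.619+1.07) / (1.07×(0.619+3.10)) = 5.236/3.979 = 1.32.

1.32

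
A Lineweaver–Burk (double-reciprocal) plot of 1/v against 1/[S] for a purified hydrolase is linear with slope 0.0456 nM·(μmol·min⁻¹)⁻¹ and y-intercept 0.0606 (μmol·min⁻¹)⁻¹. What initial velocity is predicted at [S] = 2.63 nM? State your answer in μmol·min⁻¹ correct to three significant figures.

12.8 μmol·min⁻¹

The y-intercept is 1/Vmax, so Vmax = 1/0.0606 = 16.5 μmol·min⁻¹.
The slope is Km/Vmax, so Km = 0.0456 × 16.5 = 0.752 nM.
Then v = 16.5 × 2.63/(0.752 + 2.63) = 12.8 μmol·min⁻¹.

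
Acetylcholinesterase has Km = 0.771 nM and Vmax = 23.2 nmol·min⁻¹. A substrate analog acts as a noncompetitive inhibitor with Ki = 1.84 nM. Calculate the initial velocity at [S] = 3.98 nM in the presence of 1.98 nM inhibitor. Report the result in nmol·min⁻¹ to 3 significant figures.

9.36 nmol·min⁻¹

With α = 1 + [I]/Ki = 1 + 1.98/1.84 = 2.076, the noncompetitive rate law is v = (Vmax/α)·[S] / (Km + [S]).
v = (23.2/2.076)×3.98 / (0.771 + 3.98) = 44.48/4.751 = 9.36 nmol·min⁻¹.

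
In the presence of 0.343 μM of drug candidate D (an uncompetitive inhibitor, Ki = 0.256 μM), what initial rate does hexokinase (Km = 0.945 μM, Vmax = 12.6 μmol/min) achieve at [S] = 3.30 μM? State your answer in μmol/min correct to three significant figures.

4.80 μmol/min

α = 1 + [I]/Ki = 1 + 0.343/0.256 = 2.340.
For an uncompetitive inhibitor, both parameters are divided by α, giving Vmax/α and Km/α: Km,app = 0.404 μM, Vmax,app = 5.38 μmol/min.
v = Vmax,app·[S]/(Km,app + [S]) = 5.38 × 3.30/(0.404 + 3.30) = 4.80 μmol/min.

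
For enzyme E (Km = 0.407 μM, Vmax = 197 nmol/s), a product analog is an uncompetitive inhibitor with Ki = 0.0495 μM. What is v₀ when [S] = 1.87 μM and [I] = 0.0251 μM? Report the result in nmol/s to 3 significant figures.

With α = 1 + [I]/Ki = 1 + 0.0251/0.0495 = 1.507, the uncompetitive rate law is v = (Vmax/α)·[S] / (Km/α + [S]).
v = (197/1.507)×1.87 / (0.407/1.507 + 1.87) = 244.4/2.140 = 114 nmol/s.

114 nmol/s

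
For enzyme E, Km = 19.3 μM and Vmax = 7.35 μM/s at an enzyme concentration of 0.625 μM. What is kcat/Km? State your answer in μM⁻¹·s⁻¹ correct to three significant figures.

0.609 μM⁻¹·s⁻¹

kcat = Vmax/[E]total = 7.35/0.625 = 11.8 s⁻¹.
kcat/Km = 11.8/19.3 = 0.609 μM⁻¹·s⁻¹.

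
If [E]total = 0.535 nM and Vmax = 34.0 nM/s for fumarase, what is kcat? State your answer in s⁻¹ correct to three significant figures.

kcat = Vmax/[E]total = 34.0 nM/s / 0.535 nM = 63.6 s⁻¹.

63.6 s⁻¹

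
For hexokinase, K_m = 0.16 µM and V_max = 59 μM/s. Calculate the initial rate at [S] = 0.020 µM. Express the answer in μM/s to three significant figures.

6.56 μM/s

[S]/(Km+[S]) = 0.020/0.1800 = 0.1111, the fractional saturation.
v = 0.1111 × Vmax = 0.1111 × 59 = 6.56 μM/s.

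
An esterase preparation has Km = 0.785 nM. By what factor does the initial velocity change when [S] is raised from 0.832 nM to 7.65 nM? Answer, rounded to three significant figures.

The fractional saturations are [S]/(Km+[S]) = 0.832/1.617 = 0.5145 and 7.65/8.435 = 0.9069.
v₂/v₁ is just their ratio: 0.9069/0.5145 = 1.76.

1.76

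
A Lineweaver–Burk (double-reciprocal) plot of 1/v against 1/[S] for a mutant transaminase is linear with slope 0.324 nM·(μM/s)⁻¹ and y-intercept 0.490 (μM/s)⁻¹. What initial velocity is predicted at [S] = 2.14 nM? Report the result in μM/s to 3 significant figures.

The y-intercept is 1/Vmax, so Vmax = 1/0.490 = 2.04 μM/s.
The slope is Km/Vmax, so Km = 0.324 × 2.04 = 0.661 nM.
Then v = 2.04 × 2.14/(0.661 + 2.14) = 1.56 μM/s.

1.56 μM/s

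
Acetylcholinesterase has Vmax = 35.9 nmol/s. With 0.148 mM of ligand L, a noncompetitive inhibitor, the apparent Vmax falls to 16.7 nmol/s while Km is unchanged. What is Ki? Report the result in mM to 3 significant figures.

Noncompetitive: Vmax,app = Vmax/α with α = 1 + [I]/Ki.
α = Vmax/Vmax,app = 35.9/16.7 = 2.150.
Ki = [I]/(α − 1) = 0.148/1.150 = 0.129 mM.

0.129 mM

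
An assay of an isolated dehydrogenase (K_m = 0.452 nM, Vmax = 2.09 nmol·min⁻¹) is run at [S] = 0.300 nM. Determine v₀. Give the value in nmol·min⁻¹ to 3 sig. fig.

v = Vmax·[S]/(Km + [S]) = 2.09 × 0.300 / (0.452 + 0.300)
  = 0.6270 / 0.7520 = 0.834 nmol·min⁻¹.

0.834 nmol·min⁻¹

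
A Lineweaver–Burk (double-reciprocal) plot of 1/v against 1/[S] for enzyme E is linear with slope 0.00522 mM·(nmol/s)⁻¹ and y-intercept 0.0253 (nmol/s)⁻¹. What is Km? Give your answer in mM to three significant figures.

0.206 mM

y-intercept = 1/Vmax ⇒ Vmax = 39.5 nmol/s; slope = Km/Vmax ⇒ Km = slope × Vmax.
Km = 0.00522 × 39.5 = 0.206 mM.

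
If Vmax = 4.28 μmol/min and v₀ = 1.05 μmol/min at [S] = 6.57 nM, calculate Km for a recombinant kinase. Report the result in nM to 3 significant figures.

20.2 nM

v/Vmax = 1.05/4.28 = 0.2453 = [S]/(Km+[S]).
So Km + [S] = [S]/0.2453 = 26.78 nM, giving Km = 26.78 − 6.57 = 20.2 nM.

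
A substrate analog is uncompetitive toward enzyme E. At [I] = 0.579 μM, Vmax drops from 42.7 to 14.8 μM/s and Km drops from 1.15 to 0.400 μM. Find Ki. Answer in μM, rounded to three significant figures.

Uncompetitive: Vmax,app = Vmax/α (and Km,app = Km/α) with α = 1 + [I]/Ki.
α = Vmax/Vmax,app = 42.7/14.8 = 2.885.
Since α = 1 + [I]/Ki, [I]/Ki = 2.885 − 1 = 1.885 and Ki = 0.579/1.885 = 0.307 μM.

0.307 μM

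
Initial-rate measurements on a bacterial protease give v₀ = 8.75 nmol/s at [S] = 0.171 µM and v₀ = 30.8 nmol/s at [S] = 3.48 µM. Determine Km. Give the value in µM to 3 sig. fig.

0.521 µM

From v = Vmax[S]/(Km+[S]), each point gives Vmax = v(Km+[S])/[S].
Equating: 8.75(Km+0.171)/0.171 = 30.8(Km+3.48)/3.48.
51.17·Km + 8.75 = 8.851·Km + 30.8, so (51.17 − 8.851)·Km = 30.8 − 8.75.
Km = 22.05/42.32 = 0.521 µM; then Vmax = 8.75(0.521+0.171)/0.171 = 35.4 nmol/s.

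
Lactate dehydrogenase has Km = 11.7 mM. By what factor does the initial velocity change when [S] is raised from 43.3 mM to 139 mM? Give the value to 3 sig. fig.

1.17

The fractional saturations are [S]/(Km+[S]) = 43.3/55.00 = 0.7873 and 139/150.7 = 0.9224.
v₂/v₁ is just their ratio: 0.9224/0.7873 = 1.17.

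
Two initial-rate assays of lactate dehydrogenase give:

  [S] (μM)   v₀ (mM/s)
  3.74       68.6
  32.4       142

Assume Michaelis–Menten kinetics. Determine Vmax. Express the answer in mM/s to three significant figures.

165 mM/s

From v = Vmax[S]/(Km+[S]), each point gives Vmax = v(Km+[S])/[S].
Equating: 68.6(Km+3.74)/3.74 = 142(Km+32.4)/32.4.
18.34·Km + 68.6 = 4.383·Km + 142, so (18.34 − 4.383)·Km = 142 − 68.6.
Km = 73.40/13.96 = 5.26 μM; then Vmax = 68.6(5.26+3.74)/3.74 = 165 mM/s.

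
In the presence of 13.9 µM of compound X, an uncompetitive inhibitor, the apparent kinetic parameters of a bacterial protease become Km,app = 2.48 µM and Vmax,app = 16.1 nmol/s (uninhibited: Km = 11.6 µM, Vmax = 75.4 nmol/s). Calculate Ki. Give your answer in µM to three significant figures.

3.77 µM

Uncompetitive: Vmax,app = Vmax/α (and Km,app = Km/α) with α = 1 + [I]/Ki.
α = Vmax/Vmax,app = 75.4/16.1 = 4.683.
Since α = 1 + [I]/Ki, [I]/Ki = 4.683 − 1 = 3.683 and Ki = 13.9/3.683 = 3.77 µM.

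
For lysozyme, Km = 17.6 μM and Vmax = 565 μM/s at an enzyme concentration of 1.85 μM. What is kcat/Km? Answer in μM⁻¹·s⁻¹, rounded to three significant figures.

17.4 μM⁻¹·s⁻¹

kcat = Vmax/[E]total = 565/1.85 = 305 s⁻¹.
kcat/Km = 305/17.6 = 17.4 μM⁻¹·s⁻¹.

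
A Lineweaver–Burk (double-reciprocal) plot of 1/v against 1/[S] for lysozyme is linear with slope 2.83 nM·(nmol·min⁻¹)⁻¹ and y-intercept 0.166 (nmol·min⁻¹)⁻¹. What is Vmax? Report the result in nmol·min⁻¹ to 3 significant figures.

The y-intercept of a Lineweaver–Burk plot equals 1/Vmax, so Vmax = 1/0.166 = 6.02 nmol·min⁻¹.

6.02 nmol·min⁻¹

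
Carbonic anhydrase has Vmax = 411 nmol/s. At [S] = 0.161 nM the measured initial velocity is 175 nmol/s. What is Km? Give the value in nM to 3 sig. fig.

From v = Vmax[S]/(Km+[S]), Km = [S](Vmax − v)/v.
Km = 0.161 × (411 − 175) / 175 = 38.00/175 = 0.217 nM.

0.217 nM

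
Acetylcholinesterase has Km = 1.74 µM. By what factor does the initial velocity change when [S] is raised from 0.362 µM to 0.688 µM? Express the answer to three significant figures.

Since Vmax cancels, v₂/v₁ = [S]₂(Km+[S]₁) / [S]₁(Km+[S]₂).
= 0.688×(1.74+0.362) / (0.362×(1.74+0.688)) = 1.446/0.8789 = 1.65.

1.65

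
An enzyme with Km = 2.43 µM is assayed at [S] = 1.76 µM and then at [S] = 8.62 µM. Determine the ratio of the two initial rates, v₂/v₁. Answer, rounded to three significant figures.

1.86

Since Vmax cancels, v₂/v₁ = [S]₂(Km+[S]₁) / [S]₁(Km+[S]₂).
= 8.62×(2.43+1.76) / (1.76×(2.43+8.62)) = 36.12/19.45 = 1.86.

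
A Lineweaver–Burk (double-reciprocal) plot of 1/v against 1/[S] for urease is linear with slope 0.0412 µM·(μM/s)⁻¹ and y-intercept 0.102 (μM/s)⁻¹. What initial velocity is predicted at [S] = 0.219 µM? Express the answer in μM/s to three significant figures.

The y-intercept is 1/Vmax, so Vmax = 1/0.102 = 9.80 μM/s.
The slope is Km/Vmax, so Km = 0.0412 × 9.80 = 0.404 µM.
Then v = 9.80 × 0.219/(0.404 + 0.219) = 3.45 μM/s.

3.45 μM/s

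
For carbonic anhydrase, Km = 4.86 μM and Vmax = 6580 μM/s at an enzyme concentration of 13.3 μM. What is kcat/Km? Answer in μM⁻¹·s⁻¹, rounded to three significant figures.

kcat = Vmax/[E]total = 6580/13.3 = 495 s⁻¹.
kcat/Km = 495/4.86 = 102 μM⁻¹·s⁻¹.

102 μM⁻¹·s⁻¹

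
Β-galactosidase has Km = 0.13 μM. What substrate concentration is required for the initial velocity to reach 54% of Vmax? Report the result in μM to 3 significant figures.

0.153 μM

v/Vmax = [S]/(Km+[S]) = 0.54, so [S] = Km·0.54/(1 − 0.54) = 0.13 × 1.174.
[S] = 0.153 μM.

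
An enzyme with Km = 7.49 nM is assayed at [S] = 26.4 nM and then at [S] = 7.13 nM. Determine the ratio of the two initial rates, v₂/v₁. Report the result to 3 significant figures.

The fractional saturations are [S]/(Km+[S]) = 26.4/33.89 = 0.7790 and 7.13/14.62 = 0.4877.
v₂/v₁ is just their ratio: 0.4877/0.7790 = 0.626.

0.626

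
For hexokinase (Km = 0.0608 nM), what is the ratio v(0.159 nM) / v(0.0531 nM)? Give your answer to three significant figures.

The fractional saturations are [S]/(Km+[S]) = 0.0531/0.1139 = 0.4662 and 0.159/0.2198 = 0.7234.
v₂/v₁ is just their ratio: 0.7234/0.4662 = 1.55.

1.55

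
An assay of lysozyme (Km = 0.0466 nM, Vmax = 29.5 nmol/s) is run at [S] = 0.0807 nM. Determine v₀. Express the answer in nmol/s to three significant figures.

[S]/(Km+[S]) = 0.0807/0.1273 = 0.6339, the fractional saturation.
v = 0.6339 × Vmax = 0.6339 × 29.5 = 18.7 nmol/s.

18.7 nmol/s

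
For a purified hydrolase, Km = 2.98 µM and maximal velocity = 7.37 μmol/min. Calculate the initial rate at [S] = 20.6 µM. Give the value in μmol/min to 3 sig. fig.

[S]/(Km+[S]) = 20.6/23.58 = 0.8736, the fractional saturation.
v = 0.8736 × Vmax = 0.8736 × 7.37 = 6.44 μmol/min.

6.44 μmol/min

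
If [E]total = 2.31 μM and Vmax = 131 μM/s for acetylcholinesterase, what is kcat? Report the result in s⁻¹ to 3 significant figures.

kcat = Vmax/[E]total = 131 μM/s / 2.31 μM = 56.7 s⁻¹.

56.7 s⁻¹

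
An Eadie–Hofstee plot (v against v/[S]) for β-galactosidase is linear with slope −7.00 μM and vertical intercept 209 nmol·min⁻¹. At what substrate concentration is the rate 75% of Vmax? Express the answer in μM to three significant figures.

The Eadie–Hofstee slope gives Km = 7.00 μM (slope = −Km).
v/Vmax = [S]/(Km+[S]) = 0.75 ⇒ [S] = Km·0.75/(1−0.75) = 7.00 × 3.000 = 21.0 μM.

21.0 μM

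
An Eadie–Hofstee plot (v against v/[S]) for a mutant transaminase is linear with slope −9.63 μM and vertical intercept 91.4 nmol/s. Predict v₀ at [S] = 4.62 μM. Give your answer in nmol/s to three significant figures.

29.6 nmol/s

In the Eadie–Hofstee form v = Vmax − Km·(v/[S]), the slope is −Km and the intercept is Vmax, so Km = 9.63 μM and Vmax = 91.4 nmol/s.
v = 91.4 × 4.62/(9.63 + 4.62) = 29.6 nmol/s.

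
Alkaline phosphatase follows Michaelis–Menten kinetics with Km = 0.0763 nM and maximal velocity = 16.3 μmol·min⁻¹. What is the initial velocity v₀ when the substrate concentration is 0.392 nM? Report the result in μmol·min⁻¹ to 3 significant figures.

13.6 μmol·min⁻¹

[S]/(Km+[S]) = 0.392/0.4683 = 0.8371, the fractional saturation.
v = 0.8371 × Vmax = 0.8371 × 16.3 = 13.6 μmol·min⁻¹.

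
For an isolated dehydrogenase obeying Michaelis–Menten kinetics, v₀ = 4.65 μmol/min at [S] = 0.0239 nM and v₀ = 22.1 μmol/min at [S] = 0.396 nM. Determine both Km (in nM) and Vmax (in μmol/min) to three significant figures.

Km = 0.126 nM; Vmax = 29.1 μmol/min

In reciprocal form, 1/v = (Km/Vmax)·(1/[S]) + 1/Vmax. The two points give (1/[S], 1/v) = (41.84, 0.2151) and (2.525, 0.04525).
Slope = (0.2151 − 0.04525)/(41.84 − 2.525) = 0.004319; intercept = 0.2151 − 0.004319×41.84 = 0.03434.
Vmax = 1/intercept = 29.1 μmol/min; Km = slope × Vmax = 0.004319 × 29.1 = 0.126 nM.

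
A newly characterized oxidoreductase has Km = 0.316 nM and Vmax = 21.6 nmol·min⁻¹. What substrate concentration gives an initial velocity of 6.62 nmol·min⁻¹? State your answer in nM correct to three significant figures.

0.140 nM

Rearranging v = Vmax[S]/(Km+[S]) gives [S] = Km·v/(Vmax − v).
[S] = 0.316 × 6.62 / (21.6 − 6.62) = 2.092/14.98 = 0.140 nM.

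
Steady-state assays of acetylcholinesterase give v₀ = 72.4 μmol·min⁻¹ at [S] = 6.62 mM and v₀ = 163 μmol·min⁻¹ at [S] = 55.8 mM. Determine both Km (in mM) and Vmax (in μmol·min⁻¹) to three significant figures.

From v = Vmax[S]/(Km+[S]), each point gives Vmax = v(Km+[S])/[S].
Equating: 72.4(Km+6.62)/6.62 = 163(Km+55.8)/55.8.
10.94·Km + 72.4 = 2.921·Km + 163, so (10.94 − 2.921)·Km = 163 − 72.4.
Km = 90.60/8.015 = 11.3 mM; then Vmax = 72.4(11.3+6.62)/6.62 = 196 μmol·min⁻¹.

Km = 11.3 mM; Vmax = 196 μmol·min⁻¹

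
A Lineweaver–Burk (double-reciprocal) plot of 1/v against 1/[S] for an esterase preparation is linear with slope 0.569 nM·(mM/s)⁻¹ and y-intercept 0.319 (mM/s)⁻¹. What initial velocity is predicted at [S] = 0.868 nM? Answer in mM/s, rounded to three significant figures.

1.03 mM/s

The y-intercept is 1/Vmax, so Vmax = 1/0.319 = 3.13 mM/s.
The slope is Km/Vmax, so Km = 0.569 × 3.13 = 1.78 nM.
Then v = 3.13 × 0.868/(1.78 + 0.868) = 1.03 mM/s.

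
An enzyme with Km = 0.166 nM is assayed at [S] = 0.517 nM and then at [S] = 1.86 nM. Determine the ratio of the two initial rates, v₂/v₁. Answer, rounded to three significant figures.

1.21

Since Vmax cancels, v₂/v₁ = [S]₂(Km+[S]₁) / [S]₁(Km+[S]₂).
= 1.86×(0.166+0.517) / (0.517×(0.166+1.86)) = 1.270/1.047 = 1.21.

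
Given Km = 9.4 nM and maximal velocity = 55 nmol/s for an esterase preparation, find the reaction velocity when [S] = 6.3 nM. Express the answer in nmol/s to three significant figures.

[S]/(Km+[S]) = 6.3/15.70 = 0.4013, the fractional saturation.
v = 0.4013 × Vmax = 0.4013 × 55 = 22.1 nmol/s.

22.1 nmol/s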